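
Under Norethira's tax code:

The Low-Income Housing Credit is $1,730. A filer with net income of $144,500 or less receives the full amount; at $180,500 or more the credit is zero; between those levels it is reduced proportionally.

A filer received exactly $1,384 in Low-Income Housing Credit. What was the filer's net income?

$151,700

$1,384 is 1,384/1,730 of the full $1,730, so 346/1,730 of the $36,000 range has been used: income = $144,500 + $36,000 × 346/1,730 = $151,700.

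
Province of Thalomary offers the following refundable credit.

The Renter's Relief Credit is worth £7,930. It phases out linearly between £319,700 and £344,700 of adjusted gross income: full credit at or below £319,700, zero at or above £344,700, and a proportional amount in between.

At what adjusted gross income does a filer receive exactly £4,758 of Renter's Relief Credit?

£4,758 is 4,758/7,930 of the full £7,930, so 3,172/7,930 of the £25,000 range has been used: income = £319,700 + £25,000 × 3,172/7,930 = £329,700.

£329,700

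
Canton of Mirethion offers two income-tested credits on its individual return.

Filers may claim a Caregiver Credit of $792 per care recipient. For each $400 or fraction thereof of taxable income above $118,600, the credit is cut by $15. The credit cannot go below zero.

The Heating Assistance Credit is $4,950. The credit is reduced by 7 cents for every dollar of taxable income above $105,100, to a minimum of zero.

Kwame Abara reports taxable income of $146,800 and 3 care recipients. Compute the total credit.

Caregiver Credit: base = 3 × $792 = $2,376. income exceeds $118,600 by $28,200, which is 71 full-or-partial $400 increments; reduction = 71 × $15 = $1,065, leaving $1,311.
Heating Assistance Credit: 7% of the $41,700 excess over $105,100 is $2,919; credit = $4,950 − $2,919 = $2,031.
Total: $1,311 + $2,031 = $3,342.

$3,342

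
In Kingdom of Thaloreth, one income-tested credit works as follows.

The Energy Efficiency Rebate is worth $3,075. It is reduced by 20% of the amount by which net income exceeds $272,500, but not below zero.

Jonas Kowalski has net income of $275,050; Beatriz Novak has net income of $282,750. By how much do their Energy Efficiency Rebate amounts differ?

Jonas ($275,050): Energy Efficiency Rebate: 20% of the $2,550 excess over $272,500 is $510; credit = $3,075 − $510 = $2,565.
Beatriz ($282,750): Energy Efficiency Rebate: 20% of the $10,250 excess over $272,500 is $2,050; credit = $3,075 − $2,050 = $1,025.
Difference: |$2,565 − $1,025| = $1,540.

$1,540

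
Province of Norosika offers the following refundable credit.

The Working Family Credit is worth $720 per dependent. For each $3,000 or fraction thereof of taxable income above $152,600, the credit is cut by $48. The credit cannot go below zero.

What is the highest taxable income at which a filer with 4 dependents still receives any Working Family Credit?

Full credit = 4 × $720 = $2,880.
After 59 increments the reduction is 59 × $48 = $2,832, leaving $48; one more increment wipes it out. Increment 59 ends at excess 59 × $3,000 = $177,000, so the highest qualifying income is $152,600 + $177,000 = $329,600.

$329,600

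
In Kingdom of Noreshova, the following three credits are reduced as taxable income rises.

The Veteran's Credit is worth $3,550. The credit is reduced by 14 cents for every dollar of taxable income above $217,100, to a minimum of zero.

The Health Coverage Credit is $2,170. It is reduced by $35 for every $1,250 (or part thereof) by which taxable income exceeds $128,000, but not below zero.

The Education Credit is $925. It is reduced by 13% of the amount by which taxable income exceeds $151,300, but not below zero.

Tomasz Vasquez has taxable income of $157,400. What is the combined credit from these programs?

Veteran's Credit: $157,400 is at or below the $217,100 threshold, so the full $3,550 applies.
Health Coverage Credit: income exceeds $128,000 by $29,400, which is 24 full-or-partial $1,250 increments; reduction = 24 × $35 = $840, leaving $1,330.
Education Credit: 13% of the $6,100 excess over $151,300 is $793; credit = $925 − $793 = $132.
Total: $3,550 + $1,330 + $132 = $5,012.

$5,012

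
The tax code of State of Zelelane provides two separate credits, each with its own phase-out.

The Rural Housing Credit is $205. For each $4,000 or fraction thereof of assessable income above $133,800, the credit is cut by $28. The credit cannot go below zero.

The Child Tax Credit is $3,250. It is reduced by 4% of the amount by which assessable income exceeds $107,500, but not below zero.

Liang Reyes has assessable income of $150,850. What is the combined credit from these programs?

$1,581

Rural Housing Credit: income exceeds $133,800 by $17,050, which is 5 full-or-partial $4,000 increments; reduction = 5 × $28 = $140, leaving $65.
Child Tax Credit: 4% of the $43,350 excess over $107,500 is $1,734; credit = $3,250 − $1,734 = $1,516.
Total: $65 + $1,516 = $1,581.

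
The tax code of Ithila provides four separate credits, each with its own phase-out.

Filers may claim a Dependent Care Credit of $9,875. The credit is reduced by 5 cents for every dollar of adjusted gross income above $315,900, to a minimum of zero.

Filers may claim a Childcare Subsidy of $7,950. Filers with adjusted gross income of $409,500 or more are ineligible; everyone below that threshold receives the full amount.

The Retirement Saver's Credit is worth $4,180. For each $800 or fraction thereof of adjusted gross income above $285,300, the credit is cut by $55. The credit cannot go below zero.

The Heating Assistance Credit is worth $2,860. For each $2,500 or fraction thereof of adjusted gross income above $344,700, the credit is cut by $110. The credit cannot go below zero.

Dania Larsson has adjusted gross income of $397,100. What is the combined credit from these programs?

$14,315

Dependent Care Credit: 5% of the $81,200 excess over $315,900 is $4,060; credit = $9,875 − $4,060 = $5,815.
Childcare Subsidy: $397,100 is below the $409,500 cutoff, so the full $7,950 applies.
Retirement Saver's Credit: income exceeds $285,300 by $111,800 → 140 increments × $55 = $7,700 ≥ base, so the credit is $0.
Heating Assistance Credit: income exceeds $344,700 by $52,400, which is 21 full-or-partial $2,500 increments; reduction = 21 × $110 = $2,310, leaving $550.
Total: $5,815 + $7,950 + $0 + $550 = $14,315.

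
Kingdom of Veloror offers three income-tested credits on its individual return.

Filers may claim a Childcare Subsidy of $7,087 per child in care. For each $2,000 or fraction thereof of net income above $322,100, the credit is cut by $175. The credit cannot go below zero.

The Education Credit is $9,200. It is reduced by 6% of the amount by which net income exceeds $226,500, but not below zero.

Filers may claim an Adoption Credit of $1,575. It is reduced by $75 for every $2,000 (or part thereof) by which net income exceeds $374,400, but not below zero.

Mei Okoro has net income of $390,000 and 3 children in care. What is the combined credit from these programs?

Childcare Subsidy: base = 3 × $7,087 = $21,261. income exceeds $322,100 by $67,900, which is 34 full-or-partial $2,000 increments; reduction = 34 × $175 = $5,950, leaving $15,311.
Education Credit: 6% of the $163,500 excess over $226,500 is $9,810 ≥ base, so the credit is $0.
Adoption Credit: income exceeds $374,400 by $15,600, which is 8 full-or-partial $2,000 increments; reduction = 8 × $75 = $600, leaving $975.
Total: $15,311 + $0 + $975 = $16,286.

$16,286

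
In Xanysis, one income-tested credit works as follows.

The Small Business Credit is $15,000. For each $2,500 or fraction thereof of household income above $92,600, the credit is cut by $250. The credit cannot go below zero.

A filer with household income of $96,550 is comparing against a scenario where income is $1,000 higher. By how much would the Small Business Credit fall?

$0

At $96,550 — income exceeds $92,600 by $3,950, which is 2 full-or-partial $2,500 increments; reduction = 2 × $250 = $500, leaving $14,500.
At $97,550 — income exceeds $92,600 by $4,950, which is 2 full-or-partial $2,500 increments; reduction = 2 × $250 = $500, leaving $14,500.
Lost: $14,500 − $14,500 = $0.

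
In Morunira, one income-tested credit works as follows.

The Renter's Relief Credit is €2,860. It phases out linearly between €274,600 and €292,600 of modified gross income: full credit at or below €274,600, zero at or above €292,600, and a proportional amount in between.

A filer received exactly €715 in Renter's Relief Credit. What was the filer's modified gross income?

€715 is 715/2,860 of the full €2,860, so 2,145/2,860 of the €18,000 range has been used: income = €274,600 + €18,000 × 2,145/2,860 = €288,100.

€288,100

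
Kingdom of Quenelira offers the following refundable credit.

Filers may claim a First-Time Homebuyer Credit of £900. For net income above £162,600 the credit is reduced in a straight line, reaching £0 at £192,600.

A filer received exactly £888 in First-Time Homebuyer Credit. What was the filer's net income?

£888 is 888/900 of the full £900, so 12/900 of the £30,000 range has been used: income = £162,600 + £30,000 × 12/900 = £163,000.

£163,000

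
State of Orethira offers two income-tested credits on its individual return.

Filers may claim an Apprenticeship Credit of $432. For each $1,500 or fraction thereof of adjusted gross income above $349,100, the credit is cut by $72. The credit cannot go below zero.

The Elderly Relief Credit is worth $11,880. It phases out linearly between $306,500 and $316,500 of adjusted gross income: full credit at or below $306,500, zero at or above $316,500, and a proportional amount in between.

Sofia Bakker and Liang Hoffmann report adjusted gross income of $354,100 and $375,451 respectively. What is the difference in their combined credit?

$144

Sofia ($354,100): Apprenticeship Credit: income exceeds $349,100 by $5,000, which is 4 full-or-partial $1,500 increments; reduction = 4 × $72 = $288, leaving $144. Elderly Relief Credit: $354,100 is at or above $316,500, so the credit is $0. total $144 + $0 = $144
Liang ($375,451): Apprenticeship Credit: income exceeds $349,100 by $26,351 → 18 increments × $72 = $1,296 ≥ base, so the credit is $0. Elderly Relief Credit: $375,451 is at or above $316,500, so the credit is $0. total $0 + $0 = $0
Difference: |$144 − $0| = $144.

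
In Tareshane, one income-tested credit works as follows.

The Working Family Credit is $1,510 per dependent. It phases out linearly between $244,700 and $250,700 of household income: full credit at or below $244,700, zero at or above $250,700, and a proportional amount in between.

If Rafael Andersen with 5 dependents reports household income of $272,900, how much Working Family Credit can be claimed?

$0

Working Family Credit: base = 5 × $1,510 = $7,550. $272,900 is at or above $250,700, so the credit is $0.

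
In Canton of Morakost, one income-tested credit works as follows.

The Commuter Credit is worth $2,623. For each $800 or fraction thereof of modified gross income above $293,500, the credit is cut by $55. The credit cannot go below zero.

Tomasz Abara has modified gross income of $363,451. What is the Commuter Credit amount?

Commuter Credit: income exceeds $293,500 by $69,951 → 88 increments × $55 = $4,840 ≥ base, so the credit is $0.

$0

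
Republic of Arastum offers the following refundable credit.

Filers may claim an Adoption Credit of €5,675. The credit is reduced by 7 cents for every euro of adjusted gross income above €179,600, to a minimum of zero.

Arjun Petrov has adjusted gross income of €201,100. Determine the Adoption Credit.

Adoption Credit: 7% of the €21,500 excess over €179,600 is €1,505; credit = €5,675 − €1,505 = €4,170.

€4,170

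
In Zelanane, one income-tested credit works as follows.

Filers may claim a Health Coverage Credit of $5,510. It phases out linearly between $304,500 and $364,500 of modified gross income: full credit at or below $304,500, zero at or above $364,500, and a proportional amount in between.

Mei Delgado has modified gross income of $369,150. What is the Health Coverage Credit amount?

Health Coverage Credit: $369,150 is at or above $364,500, so the credit is $0.

$0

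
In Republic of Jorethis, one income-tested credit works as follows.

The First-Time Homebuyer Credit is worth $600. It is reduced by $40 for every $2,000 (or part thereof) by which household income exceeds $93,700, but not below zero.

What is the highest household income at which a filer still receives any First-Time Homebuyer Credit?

After 14 increments the reduction is 14 × $40 = $560, leaving $40; one more increment wipes it out. Increment 14 ends at excess 14 × $2,000 = $28,000, so the highest qualifying income is $93,700 + $28,000 = $121,700.

$121,700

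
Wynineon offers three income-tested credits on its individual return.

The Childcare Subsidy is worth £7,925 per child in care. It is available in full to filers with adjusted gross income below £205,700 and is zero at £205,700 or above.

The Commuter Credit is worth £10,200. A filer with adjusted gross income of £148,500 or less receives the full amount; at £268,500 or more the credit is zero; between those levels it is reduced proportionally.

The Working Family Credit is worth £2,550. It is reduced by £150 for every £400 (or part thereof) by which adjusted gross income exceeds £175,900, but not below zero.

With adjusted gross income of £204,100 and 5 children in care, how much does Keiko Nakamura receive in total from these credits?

£45,099

Childcare Subsidy: base = 5 × £7,925 = £39,625. £204,100 is below the £205,700 cutoff, so the full £39,625 applies.
Commuter Credit: £204,100 is £55,600 into a £120,000 phase-out range, leaving 64,400/120,000 of the credit: £10,200 × 64,400/120,000 = £5,474.
Working Family Credit: income exceeds £175,900 by £28,200 → 71 increments × £150 = £10,650 ≥ base, so the credit is £0.
Total: £39,625 + £5,474 + £0 = £45,099.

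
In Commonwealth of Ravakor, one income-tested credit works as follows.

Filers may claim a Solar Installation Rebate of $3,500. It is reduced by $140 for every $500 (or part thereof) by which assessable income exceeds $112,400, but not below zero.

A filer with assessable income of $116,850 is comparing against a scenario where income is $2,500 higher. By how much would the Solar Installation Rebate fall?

$700

At $116,850 — income exceeds $112,400 by $4,450, which is 9 full-or-partial $500 increments; reduction = 9 × $140 = $1,260, leaving $2,240.
At $119,350 — income exceeds $112,400 by $6,950, which is 14 full-or-partial $500 increments; reduction = 14 × $140 = $1,960, leaving $1,540.
Lost: $2,240 − $1,540 = $700.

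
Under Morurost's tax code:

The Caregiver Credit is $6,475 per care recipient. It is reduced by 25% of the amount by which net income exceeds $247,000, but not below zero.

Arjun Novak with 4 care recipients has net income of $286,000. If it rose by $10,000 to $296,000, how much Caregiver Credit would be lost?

$2,500

At $286,000 — base = 4 × $6,475 = $25,900. 25% of the $39,000 excess over $247,000 is $9,750; credit = $25,900 − $9,750 = $16,150.
At $296,000 — base = 4 × $6,475 = $25,900. 25% of the $49,000 excess over $247,000 is $12,250; credit = $25,900 − $12,250 = $13,650.
Lost: $16,150 − $13,650 = $2,500.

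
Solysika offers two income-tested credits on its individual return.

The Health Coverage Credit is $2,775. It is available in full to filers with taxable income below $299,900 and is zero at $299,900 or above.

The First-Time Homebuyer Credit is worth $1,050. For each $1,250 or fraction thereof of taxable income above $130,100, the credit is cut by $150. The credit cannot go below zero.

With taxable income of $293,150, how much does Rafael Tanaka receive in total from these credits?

$2,775

Health Coverage Credit: $293,150 is below the $299,900 cutoff, so the full $2,775 applies.
First-Time Homebuyer Credit: income exceeds $130,100 by $163,050 → 131 increments × $150 = $19,650 ≥ base, so the credit is $0.
Total: $2,775 + $0 = $2,775.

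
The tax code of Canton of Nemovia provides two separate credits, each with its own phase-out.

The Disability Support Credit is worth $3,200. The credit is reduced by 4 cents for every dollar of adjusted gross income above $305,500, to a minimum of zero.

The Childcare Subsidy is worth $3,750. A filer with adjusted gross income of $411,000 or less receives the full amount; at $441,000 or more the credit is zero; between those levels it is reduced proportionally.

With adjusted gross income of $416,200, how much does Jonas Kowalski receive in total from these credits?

$3,100

Disability Support Credit: 4% of the $110,700 excess over $305,500 is $4,428 ≥ base, so the credit is $0.
Childcare Subsidy: $416,200 is $5,200 into a $30,000 phase-out range, leaving 24,800/30,000 of the credit: $3,750 × 24,800/30,000 = $3,100.
Total: $0 + $3,100 = $3,100.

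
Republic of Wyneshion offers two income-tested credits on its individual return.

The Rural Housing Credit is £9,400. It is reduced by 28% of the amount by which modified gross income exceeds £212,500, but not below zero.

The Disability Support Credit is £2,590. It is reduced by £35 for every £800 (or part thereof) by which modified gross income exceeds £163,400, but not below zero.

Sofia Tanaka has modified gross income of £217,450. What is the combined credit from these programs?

Rural Housing Credit: 28% of the £4,950 excess over £212,500 is £1,386; credit = £9,400 − £1,386 = £8,014.
Disability Support Credit: income exceeds £163,400 by £54,050, which is 68 full-or-partial £800 increments; reduction = 68 × £35 = £2,380, leaving £210.
Total: £8,014 + £210 = £8,224.

£8,224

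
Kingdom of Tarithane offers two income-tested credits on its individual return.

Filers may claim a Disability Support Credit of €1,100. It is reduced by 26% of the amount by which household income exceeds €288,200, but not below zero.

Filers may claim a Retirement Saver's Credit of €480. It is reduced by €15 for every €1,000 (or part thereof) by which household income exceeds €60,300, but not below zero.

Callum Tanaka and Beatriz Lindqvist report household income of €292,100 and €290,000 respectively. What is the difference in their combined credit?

€546

Callum (€292,100): Disability Support Credit: 26% of the €3,900 excess over €288,200 is €1,014; credit = €1,100 − €1,014 = €86. Retirement Saver's Credit: income exceeds €60,300 by €231,800 → 232 increments × €15 = €3,480 ≥ base, so the credit is €0. total €86 + €0 = €86
Beatriz (€290,000): Disability Support Credit: 26% of the €1,800 excess over €288,200 is €468; credit = €1,100 − €468 = €632. Retirement Saver's Credit: income exceeds €60,300 by €229,700 → 230 increments × €15 = €3,450 ≥ base, so the credit is €0. total €632 + €0 = €632
Difference: |€86 − €632| = €546.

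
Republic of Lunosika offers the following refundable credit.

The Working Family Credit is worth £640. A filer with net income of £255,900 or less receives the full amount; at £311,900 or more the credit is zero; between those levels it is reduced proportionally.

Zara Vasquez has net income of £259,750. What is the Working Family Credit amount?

Working Family Credit: £259,750 is £3,850 into a £56,000 phase-out range, leaving 52,150/56,000 of the credit: £640 × 52,150/56,000 = £596.

£596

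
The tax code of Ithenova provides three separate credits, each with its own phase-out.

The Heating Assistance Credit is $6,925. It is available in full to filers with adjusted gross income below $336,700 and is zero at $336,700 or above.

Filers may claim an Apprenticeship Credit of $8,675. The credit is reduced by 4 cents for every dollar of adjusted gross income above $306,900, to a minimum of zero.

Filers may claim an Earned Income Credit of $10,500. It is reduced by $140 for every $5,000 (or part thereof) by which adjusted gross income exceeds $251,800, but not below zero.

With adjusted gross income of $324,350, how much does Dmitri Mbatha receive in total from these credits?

Heating Assistance Credit: $324,350 is below the $336,700 cutoff, so the full $6,925 applies.
Apprenticeship Credit: 4% of the $17,450 excess over $306,900 is $698; credit = $8,675 − $698 = $7,977.
Earned Income Credit: income exceeds $251,800 by $72,550, which is 15 full-or-partial $5,000 increments; reduction = 15 × $140 = $2,100, leaving $8,400.
Total: $6,925 + $7,977 + $8,400 = $23,302.

$23,302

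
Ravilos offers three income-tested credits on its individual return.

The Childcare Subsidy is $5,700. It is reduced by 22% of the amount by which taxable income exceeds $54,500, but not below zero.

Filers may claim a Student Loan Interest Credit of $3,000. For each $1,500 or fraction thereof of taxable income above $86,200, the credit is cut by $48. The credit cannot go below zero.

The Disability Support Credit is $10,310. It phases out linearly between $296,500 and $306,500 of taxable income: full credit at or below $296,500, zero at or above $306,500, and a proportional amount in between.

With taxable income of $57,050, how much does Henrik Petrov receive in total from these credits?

Childcare Subsidy: 22% of the $2,550 excess over $54,500 is $561; credit = $5,700 − $561 = $5,139.
Student Loan Interest Credit: $57,050 is at or below the $86,200 threshold, so the full $3,000 applies.
Disability Support Credit: $57,050 is at or below the $296,500 threshold, so the full $10,310 applies.
Total: $5,139 + $3,000 + $10,310 = $18,449.

$18,449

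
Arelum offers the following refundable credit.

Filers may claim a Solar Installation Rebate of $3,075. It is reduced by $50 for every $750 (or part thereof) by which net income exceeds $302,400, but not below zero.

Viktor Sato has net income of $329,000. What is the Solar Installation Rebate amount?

Solar Installation Rebate: income exceeds $302,400 by $26,600, which is 36 full-or-partial $750 increments; reduction = 36 × $50 = $1,800, leaving $1,275.

$1,275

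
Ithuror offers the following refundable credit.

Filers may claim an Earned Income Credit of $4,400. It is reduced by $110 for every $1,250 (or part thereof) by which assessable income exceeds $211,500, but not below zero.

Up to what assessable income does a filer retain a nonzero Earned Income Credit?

$260,250

After 39 increments the reduction is 39 × $110 = $4,290, leaving $110; one more increment wipes it out. Increment 39 ends at excess 39 × $1,250 = $48,750, so the highest qualifying income is $211,500 + $48,750 = $260,250.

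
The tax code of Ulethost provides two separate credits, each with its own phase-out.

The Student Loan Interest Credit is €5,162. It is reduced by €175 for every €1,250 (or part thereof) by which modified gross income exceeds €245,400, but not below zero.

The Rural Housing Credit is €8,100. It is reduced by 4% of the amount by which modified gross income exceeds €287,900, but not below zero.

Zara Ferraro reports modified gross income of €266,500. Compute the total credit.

Student Loan Interest Credit: income exceeds €245,400 by €21,100, which is 17 full-or-partial €1,250 increments; reduction = 17 × €175 = €2,975, leaving €2,187.
Rural Housing Credit: €266,500 is at or below the €287,900 threshold, so the full €8,100 applies.
Total: €2,187 + €8,100 = €10,287.

€10,287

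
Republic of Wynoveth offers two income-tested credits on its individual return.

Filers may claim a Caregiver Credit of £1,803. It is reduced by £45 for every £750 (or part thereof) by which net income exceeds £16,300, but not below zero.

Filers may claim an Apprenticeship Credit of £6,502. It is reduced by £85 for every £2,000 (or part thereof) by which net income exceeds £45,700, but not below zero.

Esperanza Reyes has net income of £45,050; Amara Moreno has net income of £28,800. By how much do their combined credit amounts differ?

£990

Esperanza (£45,050): Caregiver Credit: income exceeds £16,300 by £28,750, which is 39 full-or-partial £750 increments; reduction = 39 × £45 = £1,755, leaving £48. Apprenticeship Credit: £45,050 is at or below the £45,700 threshold, so the full £6,502 applies. total £48 + £6,502 = £6,550
Amara (£28,800): Caregiver Credit: income exceeds £16,300 by £12,500, which is 17 full-or-partial £750 increments; reduction = 17 × £45 = £765, leaving £1,038. Apprenticeship Credit: £28,800 is at or below the £45,700 threshold, so the full £6,502 applies. total £1,038 + £6,502 = £7,540
Difference: |£6,550 − £7,540| = £990.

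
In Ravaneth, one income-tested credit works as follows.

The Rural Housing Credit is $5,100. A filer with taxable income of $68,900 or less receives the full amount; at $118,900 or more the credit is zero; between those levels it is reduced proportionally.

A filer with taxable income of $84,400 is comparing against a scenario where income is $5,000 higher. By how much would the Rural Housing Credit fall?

At $84,400 — $84,400 is $15,500 into a $50,000 phase-out range, leaving 34,500/50,000 of the credit: $5,100 × 34,500/50,000 = $3,519.
At $89,400 — $89,400 is $20,500 into a $50,000 phase-out range, leaving 29,500/50,000 of the credit: $5,100 × 29,500/50,000 = $3,009.
Lost: $3,519 − $3,009 = $510.

$510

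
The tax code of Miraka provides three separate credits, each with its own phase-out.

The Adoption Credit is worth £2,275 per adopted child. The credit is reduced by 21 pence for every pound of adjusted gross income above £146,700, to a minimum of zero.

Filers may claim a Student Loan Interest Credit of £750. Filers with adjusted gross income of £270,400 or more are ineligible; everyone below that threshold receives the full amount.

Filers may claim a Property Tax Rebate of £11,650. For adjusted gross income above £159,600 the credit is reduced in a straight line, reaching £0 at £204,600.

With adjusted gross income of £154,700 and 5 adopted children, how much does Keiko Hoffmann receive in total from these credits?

Adoption Credit: base = 5 × £2,275 = £11,375. 21% of the £8,000 excess over £146,700 is £1,680; credit = £11,375 − £1,680 = £9,695.
Student Loan Interest Credit: £154,700 is below the £270,400 cutoff, so the full £750 applies.
Property Tax Rebate: £154,700 is at or below the £159,600 threshold, so the full £11,650 applies.
Total: £9,695 + £750 + £11,650 = £22,095.

£22,095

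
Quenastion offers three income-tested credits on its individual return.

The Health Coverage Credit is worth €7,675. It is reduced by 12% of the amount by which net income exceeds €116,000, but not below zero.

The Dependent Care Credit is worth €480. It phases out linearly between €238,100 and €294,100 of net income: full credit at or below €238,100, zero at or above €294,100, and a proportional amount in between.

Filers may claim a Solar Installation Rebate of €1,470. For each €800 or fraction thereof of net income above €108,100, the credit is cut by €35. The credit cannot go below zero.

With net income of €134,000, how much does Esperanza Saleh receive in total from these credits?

€6,310

Health Coverage Credit: 12% of the €18,000 excess over €116,000 is €2,160; credit = €7,675 − €2,160 = €5,515.
Dependent Care Credit: €134,000 is at or below the €238,100 threshold, so the full €480 applies.
Solar Installation Rebate: income exceeds €108,100 by €25,900, which is 33 full-or-partial €800 increments; reduction = 33 × €35 = €1,155, leaving €315.
Total: €5,515 + €480 + €315 = €6,310.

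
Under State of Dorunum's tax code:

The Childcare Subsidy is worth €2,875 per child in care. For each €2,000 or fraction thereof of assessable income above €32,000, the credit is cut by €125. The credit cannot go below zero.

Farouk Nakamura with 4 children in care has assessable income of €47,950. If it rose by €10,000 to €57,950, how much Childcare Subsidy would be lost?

At €47,950 — base = 4 × €2,875 = €11,500. income exceeds €32,000 by €15,950, which is 8 full-or-partial €2,000 increments; reduction = 8 × €125 = €1,000, leaving €10,500.
At €57,950 — base = 4 × €2,875 = €11,500. income exceeds €32,000 by €25,950, which is 13 full-or-partial €2,000 increments; reduction = 13 × €125 = €1,625, leaving €9,875.
Lost: €10,500 − €9,875 = €625.

€625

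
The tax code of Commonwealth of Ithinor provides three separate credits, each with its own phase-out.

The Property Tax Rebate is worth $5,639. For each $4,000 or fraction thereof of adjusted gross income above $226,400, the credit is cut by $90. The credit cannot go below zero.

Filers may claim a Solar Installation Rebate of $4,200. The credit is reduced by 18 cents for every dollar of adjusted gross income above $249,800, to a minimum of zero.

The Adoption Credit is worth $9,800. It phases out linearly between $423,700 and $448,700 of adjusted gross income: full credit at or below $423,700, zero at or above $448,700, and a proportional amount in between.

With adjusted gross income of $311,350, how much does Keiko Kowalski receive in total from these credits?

$13,459

Property Tax Rebate: income exceeds $226,400 by $84,950, which is 22 full-or-partial $4,000 increments; reduction = 22 × $90 = $1,980, leaving $3,659.
Solar Installation Rebate: 18% of the $61,550 excess over $249,800 is $11,079 ≥ base, so the credit is $0.
Adoption Credit: $311,350 is at or below the $423,700 threshold, so the full $9,800 applies.
Total: $3,659 + $0 + $9,800 = $13,459.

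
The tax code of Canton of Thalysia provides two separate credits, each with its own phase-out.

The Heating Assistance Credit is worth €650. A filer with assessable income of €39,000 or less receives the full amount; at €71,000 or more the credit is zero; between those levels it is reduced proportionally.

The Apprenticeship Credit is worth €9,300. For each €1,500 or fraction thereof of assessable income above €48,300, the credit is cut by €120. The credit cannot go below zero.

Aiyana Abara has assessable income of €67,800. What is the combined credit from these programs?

Heating Assistance Credit: €67,800 is €28,800 into a €32,000 phase-out range, leaving 3,200/32,000 of the credit: €650 × 3,200/32,000 = €65.
Apprenticeship Credit: income exceeds €48,300 by €19,500, which is 13 full-or-partial €1,500 increments; reduction = 13 × €120 = €1,560, leaving €7,740.
Total: €65 + €7,740 = €7,805.

€7,805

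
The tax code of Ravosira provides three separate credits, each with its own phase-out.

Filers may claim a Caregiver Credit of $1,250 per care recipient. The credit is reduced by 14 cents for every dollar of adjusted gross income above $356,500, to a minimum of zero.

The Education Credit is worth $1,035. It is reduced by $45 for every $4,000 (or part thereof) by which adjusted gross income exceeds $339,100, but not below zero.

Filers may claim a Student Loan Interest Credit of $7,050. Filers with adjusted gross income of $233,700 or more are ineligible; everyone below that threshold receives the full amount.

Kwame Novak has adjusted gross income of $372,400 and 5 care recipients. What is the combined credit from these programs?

Caregiver Credit: base = 5 × $1,250 = $6,250. 14% of the $15,900 excess over $356,500 is $2,226; credit = $6,250 − $2,226 = $4,024.
Education Credit: income exceeds $339,100 by $33,300, which is 9 full-or-partial $4,000 increments; reduction = 9 × $45 = $405, leaving $630.
Student Loan Interest Credit: $372,400 meets or exceeds the $233,700 cutoff, so the credit is $0.
Total: $4,024 + $630 + $0 = $4,654.

$4,654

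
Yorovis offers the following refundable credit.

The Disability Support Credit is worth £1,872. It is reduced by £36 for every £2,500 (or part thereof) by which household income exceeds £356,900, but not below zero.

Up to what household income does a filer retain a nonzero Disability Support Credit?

After 51 increments the reduction is 51 × £36 = £1,836, leaving £36; one more increment wipes it out. Increment 51 ends at excess 51 × £2,500 = £127,500, so the highest qualifying income is £356,900 + £127,500 = £484,400.

£484,400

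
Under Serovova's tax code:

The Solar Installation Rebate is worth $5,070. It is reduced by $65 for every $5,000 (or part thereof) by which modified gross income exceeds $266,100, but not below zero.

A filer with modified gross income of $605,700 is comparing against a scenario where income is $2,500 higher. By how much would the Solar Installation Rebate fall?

At $605,700 — income exceeds $266,100 by $339,600, which is 68 full-or-partial $5,000 increments; reduction = 68 × $65 = $4,420, leaving $650.
At $608,200 — income exceeds $266,100 by $342,100, which is 69 full-or-partial $5,000 increments; reduction = 69 × $65 = $4,485, leaving $585.
Lost: $650 − $585 = $65.

$65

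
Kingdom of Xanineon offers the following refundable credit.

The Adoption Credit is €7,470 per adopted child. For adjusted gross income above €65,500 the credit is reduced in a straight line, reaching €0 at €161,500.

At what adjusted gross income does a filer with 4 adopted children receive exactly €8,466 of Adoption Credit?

€134,300

Full credit = 4 × €7,470 = €29,880.
€8,466 is 8,466/29,880 of the full €29,880, so 21,414/29,880 of the €96,000 range has been used: income = €65,500 + €96,000 × 21,414/29,880 = €134,300.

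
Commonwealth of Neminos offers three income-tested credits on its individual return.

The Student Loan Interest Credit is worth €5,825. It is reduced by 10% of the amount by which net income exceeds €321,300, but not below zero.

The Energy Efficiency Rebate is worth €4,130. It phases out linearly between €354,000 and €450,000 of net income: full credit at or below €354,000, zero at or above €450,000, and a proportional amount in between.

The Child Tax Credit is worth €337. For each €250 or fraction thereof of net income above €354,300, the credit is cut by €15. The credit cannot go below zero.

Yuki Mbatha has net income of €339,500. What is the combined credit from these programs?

Student Loan Interest Credit: 10% of the €18,200 excess over €321,300 is €1,820; credit = €5,825 − €1,820 = €4,005.
Energy Efficiency Rebate: €339,500 is at or below the €354,000 threshold, so the full €4,130 applies.
Child Tax Credit: €339,500 is at or below the €354,300 threshold, so the full €337 applies.
Total: €4,005 + €4,130 + €337 = €8,472.

€8,472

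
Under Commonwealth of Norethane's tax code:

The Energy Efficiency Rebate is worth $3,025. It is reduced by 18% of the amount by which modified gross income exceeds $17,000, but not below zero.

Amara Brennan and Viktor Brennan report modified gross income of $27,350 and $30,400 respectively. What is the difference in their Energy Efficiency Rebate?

$549

Amara ($27,350): Energy Efficiency Rebate: 18% of the $10,350 excess over $17,000 is $1,863; credit = $3,025 − $1,863 = $1,162.
Viktor ($30,400): Energy Efficiency Rebate: 18% of the $13,400 excess over $17,000 is $2,412; credit = $3,025 − $2,412 = $613.
Difference: |$1,162 − $613| = $549.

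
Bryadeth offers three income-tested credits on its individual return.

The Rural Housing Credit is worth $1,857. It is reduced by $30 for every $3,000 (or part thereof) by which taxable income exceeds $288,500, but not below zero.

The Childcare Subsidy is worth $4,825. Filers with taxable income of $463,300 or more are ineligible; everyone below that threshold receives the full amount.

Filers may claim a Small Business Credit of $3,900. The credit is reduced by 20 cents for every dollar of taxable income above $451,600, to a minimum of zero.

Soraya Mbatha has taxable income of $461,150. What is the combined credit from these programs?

Rural Housing Credit: income exceeds $288,500 by $172,650, which is 58 full-or-partial $3,000 increments; reduction = 58 × $30 = $1,740, leaving $117.
Childcare Subsidy: $461,150 is below the $463,300 cutoff, so the full $4,825 applies.
Small Business Credit: 20% of the $9,550 excess over $451,600 is $1,910; credit = $3,900 − $1,910 = $1,990.
Total: $117 + $4,825 + $1,990 = $6,932.

$6,932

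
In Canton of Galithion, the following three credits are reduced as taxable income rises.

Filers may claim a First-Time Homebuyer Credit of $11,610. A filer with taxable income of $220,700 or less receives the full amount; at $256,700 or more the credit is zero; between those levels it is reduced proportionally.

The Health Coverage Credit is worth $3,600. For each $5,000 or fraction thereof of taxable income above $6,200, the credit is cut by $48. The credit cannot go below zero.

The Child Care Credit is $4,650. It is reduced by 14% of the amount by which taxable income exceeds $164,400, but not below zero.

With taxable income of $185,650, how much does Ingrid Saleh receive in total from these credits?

$15,157

First-Time Homebuyer Credit: $185,650 is at or below the $220,700 threshold, so the full $11,610 applies.
Health Coverage Credit: income exceeds $6,200 by $179,450, which is 36 full-or-partial $5,000 increments; reduction = 36 × $48 = $1,728, leaving $1,872.
Child Care Credit: 14% of the $21,250 excess over $164,400 is $2,975; credit = $4,650 − $2,975 = $1,675.
Total: $11,610 + $1,872 + $1,675 = $15,157.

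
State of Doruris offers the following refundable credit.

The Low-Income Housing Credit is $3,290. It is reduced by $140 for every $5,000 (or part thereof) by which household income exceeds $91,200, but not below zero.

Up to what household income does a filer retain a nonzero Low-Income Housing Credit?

After 23 increments the reduction is 23 × $140 = $3,220, leaving $70; one more increment wipes it out. Increment 23 ends at excess 23 × $5,000 = $115,000, so the highest qualifying income is $91,200 + $115,000 = $206,200.

$206,200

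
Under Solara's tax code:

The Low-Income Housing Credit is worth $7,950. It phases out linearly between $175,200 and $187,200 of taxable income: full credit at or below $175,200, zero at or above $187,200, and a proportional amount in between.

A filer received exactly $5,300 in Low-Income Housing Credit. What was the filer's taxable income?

$5,300 is 5,300/7,950 of the full $7,950, so 2,650/7,950 of the $12,000 range has been used: income = $175,200 + $12,000 × 2,650/7,950 = $179,200.

$179,200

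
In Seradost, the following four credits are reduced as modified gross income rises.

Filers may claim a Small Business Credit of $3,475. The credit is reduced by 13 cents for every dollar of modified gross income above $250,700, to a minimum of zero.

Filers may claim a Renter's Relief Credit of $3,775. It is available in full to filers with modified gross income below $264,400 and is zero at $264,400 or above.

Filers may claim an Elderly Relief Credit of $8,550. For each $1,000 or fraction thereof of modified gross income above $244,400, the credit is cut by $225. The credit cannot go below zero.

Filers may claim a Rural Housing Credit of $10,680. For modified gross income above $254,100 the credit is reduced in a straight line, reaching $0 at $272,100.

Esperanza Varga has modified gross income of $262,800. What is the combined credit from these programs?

Small Business Credit: 13% of the $12,100 excess over $250,700 is $1,573; credit = $3,475 − $1,573 = $1,902.
Renter's Relief Credit: $262,800 is below the $264,400 cutoff, so the full $3,775 applies.
Elderly Relief Credit: income exceeds $244,400 by $18,400, which is 19 full-or-partial $1,000 increments; reduction = 19 × $225 = $4,275, leaving $4,275.
Rural Housing Credit: $262,800 is $8,700 into a $18,000 phase-out range, leaving 9,300/18,000 of the credit: $10,680 × 9,300/18,000 = $5,518.
Total: $1,902 + $3,775 + $4,275 + $5,518 = $15,470.

$15,470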